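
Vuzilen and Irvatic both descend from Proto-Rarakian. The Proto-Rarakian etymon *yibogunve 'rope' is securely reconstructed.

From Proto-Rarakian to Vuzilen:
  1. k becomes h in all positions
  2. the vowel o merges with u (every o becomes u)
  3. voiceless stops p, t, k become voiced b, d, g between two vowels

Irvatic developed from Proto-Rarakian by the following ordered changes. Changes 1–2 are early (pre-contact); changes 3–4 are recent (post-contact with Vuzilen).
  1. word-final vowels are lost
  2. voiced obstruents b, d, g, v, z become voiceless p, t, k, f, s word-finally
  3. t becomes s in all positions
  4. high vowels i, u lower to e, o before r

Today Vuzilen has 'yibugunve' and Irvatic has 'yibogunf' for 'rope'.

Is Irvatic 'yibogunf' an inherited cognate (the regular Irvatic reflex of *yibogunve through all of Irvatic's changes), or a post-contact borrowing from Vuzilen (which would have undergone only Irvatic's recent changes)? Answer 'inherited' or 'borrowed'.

If inherited, *yibogunve would pass through all of Irvatic's changes:
Irvatic: *yibogunve > yibogunv > yibogunf  (by apocope, final devoicing)
If borrowed from Vuzilen 'yibugunve' after the early changes, it would undergo only the recent ones:
  rule 3 (unconditioned shift): no change (yibugunve)
  rule 4 (pre-rhotic lowering): no change (yibugunve)
  ⇒ as a loan: yibugunve
Irvatic 'yibogunf' matches the inherited outcome exactly, so it is an inherited cognate, not a loan.

inherited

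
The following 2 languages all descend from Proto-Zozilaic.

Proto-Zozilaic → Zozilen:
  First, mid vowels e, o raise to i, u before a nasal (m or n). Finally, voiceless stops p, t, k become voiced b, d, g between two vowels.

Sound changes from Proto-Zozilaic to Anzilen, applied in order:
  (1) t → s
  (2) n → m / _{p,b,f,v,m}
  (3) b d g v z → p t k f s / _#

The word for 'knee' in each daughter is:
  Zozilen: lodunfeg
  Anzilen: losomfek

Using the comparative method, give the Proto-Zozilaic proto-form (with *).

Position 3: Zozilen has d, Anzilen has s. Taking the neighbouring segments as reconstructed: Zozilen d could go back to *t or *d; Anzilen s could go back to *t or *s — the one source consistent with every daughter is *t.
Position 5: Zozilen has n, Anzilen has m. Zozilen preserves n here (none of its changes turn any other segment into n), so the proto-segment is *n.
Position 8: Zozilen has g, Anzilen has k. Taking the neighbouring segments as reconstructed: Zozilen g can only go back to *g; Anzilen k could go back to *k or *g — the one source consistent with every daughter is *g.
This points to *lotonfeg. Verify forward in each daughter:
Zozilen: *lotonfeg
  lotonfeg → lotunfeg   [pre-nasal raising]
  lotunfeg → lodunfeg   [intervocalic voicing]
  giving Zozilen lodunfeg.
Anzilen: *lotonfeg
  lotonfeg → losonfeg   [unconditioned shift]
  losonfeg → losomfeg   [nasal place assimilation]
  losomfeg → losomfek   [final devoicing]
  giving Anzilen losomfek.
*lotonfeg is the unique common source.

*lotonfeg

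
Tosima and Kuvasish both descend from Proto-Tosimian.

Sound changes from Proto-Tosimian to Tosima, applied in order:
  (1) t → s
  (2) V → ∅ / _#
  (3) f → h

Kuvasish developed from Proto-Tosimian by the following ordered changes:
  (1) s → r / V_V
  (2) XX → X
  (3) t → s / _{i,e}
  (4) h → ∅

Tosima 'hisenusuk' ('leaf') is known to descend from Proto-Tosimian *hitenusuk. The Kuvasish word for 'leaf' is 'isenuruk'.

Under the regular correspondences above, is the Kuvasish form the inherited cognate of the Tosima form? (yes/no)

yes

Derive the expected Kuvasish reflex of *hitenusuk:
Kuvasish: *hitenusuk > hitenuruk > hisenuruk > isenuruk  (by rhotacism, palatalisation, h-loss)
Kuvasish 'isenuruk' matches the regular reflex exactly, so the pair is cognate.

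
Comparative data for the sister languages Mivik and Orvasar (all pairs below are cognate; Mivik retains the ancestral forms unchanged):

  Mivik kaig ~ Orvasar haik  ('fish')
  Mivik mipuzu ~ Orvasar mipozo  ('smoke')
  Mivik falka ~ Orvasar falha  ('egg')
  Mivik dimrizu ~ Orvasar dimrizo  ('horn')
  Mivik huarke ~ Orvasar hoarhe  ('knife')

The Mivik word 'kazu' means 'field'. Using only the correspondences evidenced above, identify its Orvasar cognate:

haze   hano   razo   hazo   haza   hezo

hazo

kaig ~ haik — Mivik k corresponds to Orvasar h word-initially before a back vowel.
mipuzu ~ mipozo, dimrizu ~ dimrizo — Mivik u corresponds to Orvasar o word-finally.
Applying these to Mivik 'kazu':
  kazu → hazu   (k→h word-initially before a back vowel)
  hazu → hazo   (u→o word-finally)
So the Orvasar cognate is 'hazo'.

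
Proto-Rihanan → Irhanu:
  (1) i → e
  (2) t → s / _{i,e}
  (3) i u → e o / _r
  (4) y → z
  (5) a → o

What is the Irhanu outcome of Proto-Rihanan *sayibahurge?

sozebohorge

Irhanu: *sayibahurge > sayebahurge > sayebahorge > sazebahorge > sozebohorge  (by vowel merger, pre-rhotic lowering, unconditioned shift, vowel merger)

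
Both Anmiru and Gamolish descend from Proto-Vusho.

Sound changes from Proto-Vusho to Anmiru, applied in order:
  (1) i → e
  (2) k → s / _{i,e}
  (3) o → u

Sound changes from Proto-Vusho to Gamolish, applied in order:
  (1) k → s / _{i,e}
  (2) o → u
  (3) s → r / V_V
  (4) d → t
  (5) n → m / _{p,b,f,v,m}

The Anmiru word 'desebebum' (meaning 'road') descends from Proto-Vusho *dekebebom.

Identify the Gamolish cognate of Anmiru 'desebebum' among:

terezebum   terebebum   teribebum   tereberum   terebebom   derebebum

Gamolish: *dekebebom > desebebom > desebebum > derebebum > terebebum  (by palatalisation, vowel merger, rhotacism, unconditioned shift)
Only 'terebebum' matches the regular Gamolish development of *dekebebom.

terebebum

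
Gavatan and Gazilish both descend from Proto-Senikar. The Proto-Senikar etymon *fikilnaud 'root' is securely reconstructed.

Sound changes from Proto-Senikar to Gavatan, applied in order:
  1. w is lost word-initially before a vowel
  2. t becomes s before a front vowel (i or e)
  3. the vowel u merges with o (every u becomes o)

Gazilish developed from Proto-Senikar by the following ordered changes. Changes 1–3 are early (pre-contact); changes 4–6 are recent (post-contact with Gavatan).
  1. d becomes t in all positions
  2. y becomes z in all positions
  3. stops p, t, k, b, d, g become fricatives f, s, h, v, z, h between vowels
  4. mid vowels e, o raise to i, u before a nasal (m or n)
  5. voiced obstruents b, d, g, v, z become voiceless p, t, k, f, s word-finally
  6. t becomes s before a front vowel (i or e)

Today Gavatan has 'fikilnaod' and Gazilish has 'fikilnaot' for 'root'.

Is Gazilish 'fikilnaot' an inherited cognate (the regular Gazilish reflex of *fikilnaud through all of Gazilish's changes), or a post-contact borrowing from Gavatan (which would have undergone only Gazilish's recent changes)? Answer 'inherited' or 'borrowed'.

If inherited, *fikilnaud would pass through all of Gazilish's changes:
Gazilish: *fikilnaud > fikilnaut > fihilnaut  (by unconditioned shift, intervocalic lenition)
If borrowed from Gavatan 'fikilnaod' after the early changes, it would undergo only the recent ones:
  rule 4 (pre-nasal raising): no change (fikilnaod)
  rule 5 (final devoicing): fikilnaod → fikilnaot
  rule 6 (palatalisation): no change (fikilnaot)
  ⇒ as a loan: fikilnaot
Gazilish 'fikilnaot' matches the loan outcome 'fikilnaot', not the inherited 'fihilnaut' — it skipped the early Gazilish changes, so it was borrowed from Gavatan.

borrowed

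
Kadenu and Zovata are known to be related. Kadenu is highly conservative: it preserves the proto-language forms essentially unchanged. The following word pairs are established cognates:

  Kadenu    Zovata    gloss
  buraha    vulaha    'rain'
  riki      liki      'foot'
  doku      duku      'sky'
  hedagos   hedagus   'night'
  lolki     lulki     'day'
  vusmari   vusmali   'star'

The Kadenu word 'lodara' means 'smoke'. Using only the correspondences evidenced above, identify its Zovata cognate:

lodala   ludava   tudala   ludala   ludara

ludala

doku ~ duku, hedagos ~ hedagus — Kadenu o corresponds to Zovata u after a consonant, before a consonant other than r, m, n, p, b, f, v.
buraha ~ vulaha — Kadenu r corresponds to Zovata l between vowels (before a back vowel).
Applying these to Kadenu 'lodara':
  lodara → ludara   (o→u after a consonant, before a consonant other than r, m, n, p, b, f, v)
  ludara → ludala   (r→l between vowels (before a back vowel))
So the Zovata cognate is 'ludala'.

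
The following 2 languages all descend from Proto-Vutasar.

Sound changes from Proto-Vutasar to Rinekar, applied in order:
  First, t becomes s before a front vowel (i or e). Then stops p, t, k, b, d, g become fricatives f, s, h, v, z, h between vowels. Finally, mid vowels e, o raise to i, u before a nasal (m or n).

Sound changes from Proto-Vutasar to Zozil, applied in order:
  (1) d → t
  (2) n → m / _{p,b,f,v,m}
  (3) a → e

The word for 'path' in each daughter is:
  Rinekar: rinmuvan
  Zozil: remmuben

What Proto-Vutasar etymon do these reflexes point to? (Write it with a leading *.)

Position 7: Rinekar has a, Zozil has e. Rinekar preserves a here (none of its changes turn any other segment into a), so the proto-segment is *a.
Position 3: Rinekar has n, Zozil has m. Rinekar preserves n here (none of its changes turn any other segment into n), so the proto-segment is *n.
Position 6: Rinekar has v, Zozil has b. Zozil preserves b here (none of its changes turn any other segment into b), so the proto-segment is *b.
This points to *renmuban. Verify forward in each daughter:
Rinekar: *renmuban > renmuvan > rinmuvan  (by intervocalic lenition, pre-nasal raising)
Zozil: *renmuban > remmuban > remmuben  (by nasal place assimilation, vowel merger)
Only *renmuban yields all of Rinekar rinmuvan, Zozil remmuben.

*renmuban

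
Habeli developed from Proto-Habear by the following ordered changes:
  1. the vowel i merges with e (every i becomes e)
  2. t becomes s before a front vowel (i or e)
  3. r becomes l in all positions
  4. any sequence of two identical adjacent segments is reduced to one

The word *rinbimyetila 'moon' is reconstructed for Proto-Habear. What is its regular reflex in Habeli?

Habeli: start from *rinbimyetila.
  rule 1 (vowel merger): rinbimyetila → renbemyetela
  rule 2 (palatalisation): renbemyetela → renbemyesela
  rule 3 (unconditioned shift): renbemyesela → lenbemyesela
  rule 4: no change — lenbemyesela
  ⇒ Habeli lenbemyesela

lenbemyesela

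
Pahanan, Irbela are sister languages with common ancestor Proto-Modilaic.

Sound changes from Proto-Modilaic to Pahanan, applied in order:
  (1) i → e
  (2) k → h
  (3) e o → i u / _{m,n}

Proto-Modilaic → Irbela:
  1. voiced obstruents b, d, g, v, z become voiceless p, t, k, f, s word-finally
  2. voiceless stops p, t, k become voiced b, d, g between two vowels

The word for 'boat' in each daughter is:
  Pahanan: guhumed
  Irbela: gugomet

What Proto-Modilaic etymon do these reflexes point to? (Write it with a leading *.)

Position 4: Pahanan has u, Irbela has o. Irbela preserves o here (none of its changes turn any other segment into o), so the proto-segment is *o.
Position 3: Pahanan has h, Irbela has g. Taking the neighbouring segments as reconstructed: Pahanan h could go back to *k or *h; Irbela g could go back to *k or *g — the one source consistent with every daughter is *k.
Position 7: Pahanan has d, Irbela has t. Pahanan preserves d here (none of its changes turn any other segment into d), so the proto-segment is *d.
Verify the candidate proto-form against each daughter:
Pahanan: *gukomed
  gukomed (rule 1 does not apply)
  gukomed → guhomed   [unconditioned shift]
  guhomed → guhumed   [pre-nasal raising]
  giving Pahanan guhumed.
Irbela: *gukomed
  gukomed → gukomet   [final devoicing]
  gukomet → gugomet   [intervocalic voicing]
  giving Irbela gugomet.
No other proto-form is consistent with every reflex, so the reconstruction is *gukomed.

*gukomed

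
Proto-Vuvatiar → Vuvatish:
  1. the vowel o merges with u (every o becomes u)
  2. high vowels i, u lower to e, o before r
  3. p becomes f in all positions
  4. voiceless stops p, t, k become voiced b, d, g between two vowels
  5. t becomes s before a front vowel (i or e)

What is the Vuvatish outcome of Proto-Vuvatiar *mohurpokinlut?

Vuvatish: start from *mohurpokinlut.
  rule 1 (vowel merger): mohurpokinlut → muhurpukinlut
  rule 2 (pre-rhotic lowering): muhurpukinlut → muhorpukinlut
  rule 3 (unconditioned shift): muhorpukinlut → muhorfukinlut
  rule 4 (intervocalic voicing): muhorfukinlut → muhorfuginlut
  rule 5: no change — muhorfuginlut
  ⇒ Vuvatish muhorfuginlut

muhorfuginlut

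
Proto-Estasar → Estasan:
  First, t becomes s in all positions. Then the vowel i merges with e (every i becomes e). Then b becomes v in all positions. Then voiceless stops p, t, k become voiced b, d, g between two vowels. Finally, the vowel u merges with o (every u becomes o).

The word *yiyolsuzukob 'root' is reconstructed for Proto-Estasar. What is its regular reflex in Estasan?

Estasan: *yiyolsuzukob
  yiyolsuzukob (rule 1 does not apply)
  yiyolsuzukob → yeyolsuzukob   [vowel merger]
  yeyolsuzukob → yeyolsuzukov   [unconditioned shift]
  yeyolsuzukov → yeyolsuzugov   [intervocalic voicing]
  yeyolsuzugov → yeyolsozogov   [vowel merger]
  giving Estasan yeyolsozogov.

yeyolsozogov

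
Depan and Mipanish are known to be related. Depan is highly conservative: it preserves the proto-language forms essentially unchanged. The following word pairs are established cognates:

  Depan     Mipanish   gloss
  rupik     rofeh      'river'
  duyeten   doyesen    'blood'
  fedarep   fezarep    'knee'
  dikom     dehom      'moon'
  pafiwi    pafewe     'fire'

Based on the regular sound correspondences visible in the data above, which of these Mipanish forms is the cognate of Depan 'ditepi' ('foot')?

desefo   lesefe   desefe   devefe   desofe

rupik ~ rofeh, dikom ~ dehom — Depan i corresponds to Mipanish e after a consonant, before a consonant other than r, m, n, p, b, f, v.
duyeten ~ doyesen — Depan t corresponds to Mipanish s between vowels (before a front vowel).
rupik ~ rofeh — Depan p corresponds to Mipanish f between vowels (before a front vowel).
pafiwi ~ pafewe — Depan i corresponds to Mipanish e word-finally.
Applying these to Depan 'ditepi':
  ditepi → detepi   (i→e after a consonant, before a consonant other than r, m, n, p, b, f, v)
  detepi → desepi   (t→s between vowels (before a front vowel))
  desepi → desefi   (p→f between vowels (before a front vowel))
  desefi → desefe   (i→e word-finally)
So the Mipanish cognate is 'desefe'.

desefe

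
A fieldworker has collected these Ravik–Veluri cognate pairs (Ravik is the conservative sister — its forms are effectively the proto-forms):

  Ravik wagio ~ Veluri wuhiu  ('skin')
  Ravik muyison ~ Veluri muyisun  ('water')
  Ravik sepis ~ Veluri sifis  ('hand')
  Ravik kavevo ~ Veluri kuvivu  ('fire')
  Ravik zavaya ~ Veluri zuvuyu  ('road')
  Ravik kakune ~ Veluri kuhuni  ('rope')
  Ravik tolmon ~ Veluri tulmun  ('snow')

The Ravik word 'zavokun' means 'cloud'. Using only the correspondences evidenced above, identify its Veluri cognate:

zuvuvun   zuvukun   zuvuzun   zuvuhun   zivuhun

zuvuhun

kavevo ~ kuvivu, zavaya ~ zuvuyu — Ravik a corresponds to Veluri u after a consonant, before a labial obstruent.
tolmon ~ tulmun — Ravik o corresponds to Veluri u after a consonant, before a consonant other than r, m, n, p, b, f, v.
kakune ~ kuhuni — Ravik k corresponds to Veluri h between vowels (before a back vowel).
Applying these to Ravik 'zavokun':
  zavokun → zuvokun   (a→u after a consonant, before a labial obstruent)
  zuvokun → zuvukun   (o→u after a consonant, before a consonant other than r, m, n, p, b, f, v)
  zuvukun → zuvuhun   (k→h between vowels (before a back vowel))
So the Veluri cognate is 'zuvuhun'.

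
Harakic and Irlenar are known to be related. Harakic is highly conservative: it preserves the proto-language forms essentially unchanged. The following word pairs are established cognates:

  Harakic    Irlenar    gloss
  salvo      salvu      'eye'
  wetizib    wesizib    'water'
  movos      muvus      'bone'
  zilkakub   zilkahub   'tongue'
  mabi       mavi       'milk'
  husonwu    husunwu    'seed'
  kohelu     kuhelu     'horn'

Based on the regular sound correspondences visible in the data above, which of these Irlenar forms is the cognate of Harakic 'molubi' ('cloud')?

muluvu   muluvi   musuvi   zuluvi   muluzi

muluvi

movos ~ muvus, kohelu ~ kuhelu — Harakic o corresponds to Irlenar u after a consonant, before a consonant other than r, m, n, p, b, f, v.
mabi ~ mavi — Harakic b corresponds to Irlenar v between vowels (before a front vowel).
Applying these to Harakic 'molubi':
  molubi → mulubi   (o→u after a consonant, before a consonant other than r, m, n, p, b, f, v)
  mulubi → muluvi   (b→v between vowels (before a front vowel))
So the Irlenar cognate is 'muluvi'.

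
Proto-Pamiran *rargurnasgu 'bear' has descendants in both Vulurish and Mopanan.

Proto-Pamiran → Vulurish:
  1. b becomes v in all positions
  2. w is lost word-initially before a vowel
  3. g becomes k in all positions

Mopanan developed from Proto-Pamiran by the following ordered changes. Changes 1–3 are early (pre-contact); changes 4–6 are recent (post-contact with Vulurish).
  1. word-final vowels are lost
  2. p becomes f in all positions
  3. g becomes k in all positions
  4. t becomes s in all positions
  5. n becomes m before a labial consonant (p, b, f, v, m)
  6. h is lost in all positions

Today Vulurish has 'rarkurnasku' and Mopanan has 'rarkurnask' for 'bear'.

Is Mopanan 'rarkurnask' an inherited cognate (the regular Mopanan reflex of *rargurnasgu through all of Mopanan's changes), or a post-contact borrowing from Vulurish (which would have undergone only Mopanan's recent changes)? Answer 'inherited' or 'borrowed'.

If inherited, *rargurnasgu would pass through all of Mopanan's changes:
Mopanan: *rargurnasgu > rargurnasg > rarkurnask  (by apocope, unconditioned shift)
If borrowed from Vulurish 'rarkurnasku' after the early changes, it would undergo only the recent ones:
  rule 4 (unconditioned shift): no change (rarkurnasku)
  rule 5 (nasal place assimilation): no change (rarkurnasku)
  rule 6 (h-loss): no change (rarkurnasku)
  ⇒ as a loan: rarkurnasku
Mopanan 'rarkurnask' matches the inherited outcome exactly, so it is an inherited cognate, not a loan.

inherited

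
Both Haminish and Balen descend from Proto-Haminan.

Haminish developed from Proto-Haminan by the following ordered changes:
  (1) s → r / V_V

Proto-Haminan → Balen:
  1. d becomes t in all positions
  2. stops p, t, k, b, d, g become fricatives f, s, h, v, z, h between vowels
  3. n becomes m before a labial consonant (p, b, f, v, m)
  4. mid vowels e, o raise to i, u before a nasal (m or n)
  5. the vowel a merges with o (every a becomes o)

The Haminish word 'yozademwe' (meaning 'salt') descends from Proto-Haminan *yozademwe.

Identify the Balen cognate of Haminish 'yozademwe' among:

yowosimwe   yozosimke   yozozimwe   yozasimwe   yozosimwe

yozosimwe

Balen: *yozademwe
  yozademwe → yozatemwe   [unconditioned shift]
  yozatemwe → yozasemwe   [intervocalic lenition]
  yozasemwe (rule 3 does not apply)
  yozasemwe → yozasimwe   [pre-nasal raising]
  yozasimwe → yozosimwe   [vowel merger]
  giving Balen yozosimwe.
The other candidates each miss or misapply at least one Balen change.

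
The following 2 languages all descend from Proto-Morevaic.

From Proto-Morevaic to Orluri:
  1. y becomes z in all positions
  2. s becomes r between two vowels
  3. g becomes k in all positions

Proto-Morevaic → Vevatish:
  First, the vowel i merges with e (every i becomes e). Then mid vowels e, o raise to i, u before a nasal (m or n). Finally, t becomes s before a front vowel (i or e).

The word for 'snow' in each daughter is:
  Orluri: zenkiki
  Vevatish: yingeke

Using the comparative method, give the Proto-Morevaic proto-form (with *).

Position 5: Orluri has i, Vevatish has e. Orluri preserves i here (none of its changes turn any other segment into i), so the proto-segment is *i.
Position 7: Orluri has i, Vevatish has e. Orluri preserves i here (none of its changes turn any other segment into i), so the proto-segment is *i.
This points to *yengiki. Verify forward in each daughter:
Orluri: start from *yengiki.
  rule 1 (unconditioned shift): yengiki → zengiki
  rule 2: no change — zengiki
  rule 3 (unconditioned shift): zengiki → zenkiki
  ⇒ Orluri zenkiki
Vevatish: *yengiki > yengeke > yingeke  (by vowel merger, pre-nasal raising)
Only *yengiki yields all of Orluri zenkiki, Vevatish yingeke.

*yengiki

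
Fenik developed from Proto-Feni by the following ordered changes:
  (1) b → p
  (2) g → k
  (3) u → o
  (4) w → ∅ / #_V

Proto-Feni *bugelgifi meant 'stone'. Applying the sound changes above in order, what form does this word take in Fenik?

Fenik: start from *bugelgifi.
  rule 1 (unconditioned shift): bugelgifi → pugelgifi
  rule 2 (unconditioned shift): pugelgifi → pukelkifi
  rule 3 (vowel merger): pukelkifi → pokelkifi
  rule 4: no change — pokelkifi
  ⇒ Fenik pokelkifi

pokelkifi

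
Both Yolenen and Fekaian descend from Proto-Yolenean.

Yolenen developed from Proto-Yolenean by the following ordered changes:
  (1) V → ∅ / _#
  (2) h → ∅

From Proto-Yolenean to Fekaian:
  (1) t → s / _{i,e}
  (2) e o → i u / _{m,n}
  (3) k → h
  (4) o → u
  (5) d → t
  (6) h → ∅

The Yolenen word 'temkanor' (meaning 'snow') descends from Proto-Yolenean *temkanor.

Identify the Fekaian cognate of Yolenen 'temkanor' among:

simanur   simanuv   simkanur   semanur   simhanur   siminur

Fekaian: *temkanor
  temkanor → semkanor   [palatalisation]
  semkanor → simkanor   [pre-nasal raising]
  simkanor → simhanor   [unconditioned shift]
  simhanor → simhanur   [vowel merger]
  simhanur (rule 5 does not apply)
  simhanur → simanur   [h-loss]
  giving Fekaian simanur.
The other candidates each miss or misapply at least one Fekaian change.

simanur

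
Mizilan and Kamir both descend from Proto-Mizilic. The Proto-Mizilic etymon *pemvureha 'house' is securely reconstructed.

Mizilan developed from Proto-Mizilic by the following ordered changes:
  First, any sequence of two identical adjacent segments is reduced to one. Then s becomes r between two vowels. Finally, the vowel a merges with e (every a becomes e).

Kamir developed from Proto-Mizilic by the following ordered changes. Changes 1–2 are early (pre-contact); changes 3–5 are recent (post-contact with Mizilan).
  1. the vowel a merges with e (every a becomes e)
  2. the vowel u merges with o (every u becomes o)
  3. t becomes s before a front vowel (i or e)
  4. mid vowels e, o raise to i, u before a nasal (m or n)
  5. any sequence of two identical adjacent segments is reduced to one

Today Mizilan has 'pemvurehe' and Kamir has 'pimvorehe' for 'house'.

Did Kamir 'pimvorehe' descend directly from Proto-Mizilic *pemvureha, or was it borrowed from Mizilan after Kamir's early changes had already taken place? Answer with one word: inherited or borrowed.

If inherited, *pemvureha would pass through all of Kamir's changes:
Kamir: *pemvureha > pemvurehe > pemvorehe > pimvorehe  (by vowel merger, vowel merger, pre-nasal raising)
If borrowed from Mizilan 'pemvurehe' after the early changes, it would undergo only the recent ones:
  rule 3 (palatalisation): no change (pemvurehe)
  rule 4 (pre-nasal raising): pemvurehe → pimvurehe
  rule 5 (degemination): no change (pimvurehe)
  ⇒ as a loan: pimvurehe
Kamir 'pimvorehe' matches the inherited outcome exactly, so it is an inherited cognate, not a loan.

inherited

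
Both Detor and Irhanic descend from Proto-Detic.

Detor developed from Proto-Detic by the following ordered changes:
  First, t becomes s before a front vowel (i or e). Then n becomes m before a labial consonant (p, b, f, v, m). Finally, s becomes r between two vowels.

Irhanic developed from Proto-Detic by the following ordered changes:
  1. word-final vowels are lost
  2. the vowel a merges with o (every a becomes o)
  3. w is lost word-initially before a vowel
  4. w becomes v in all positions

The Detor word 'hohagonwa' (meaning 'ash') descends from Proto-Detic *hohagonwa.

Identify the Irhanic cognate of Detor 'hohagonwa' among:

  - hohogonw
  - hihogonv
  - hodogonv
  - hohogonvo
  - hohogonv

Irhanic: *hohagonwa > hohagonw > hohogonw > hohogonv  (by apocope, vowel merger, unconditioned shift)
The other candidates each miss or misapply at least one Irhanic change.

hohogonv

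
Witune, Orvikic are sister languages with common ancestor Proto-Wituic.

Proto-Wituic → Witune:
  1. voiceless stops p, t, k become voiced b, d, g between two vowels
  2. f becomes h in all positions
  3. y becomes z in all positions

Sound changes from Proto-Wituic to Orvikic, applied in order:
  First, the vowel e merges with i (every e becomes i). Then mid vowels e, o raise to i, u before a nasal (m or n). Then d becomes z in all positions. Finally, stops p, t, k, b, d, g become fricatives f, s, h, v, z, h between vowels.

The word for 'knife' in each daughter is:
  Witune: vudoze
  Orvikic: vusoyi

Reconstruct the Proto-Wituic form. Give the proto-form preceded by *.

*vutoye

Position 3: Witune has d, Orvikic has s. Taking the neighbouring segments as reconstructed: Witune d could go back to *t or *d; Orvikic s could go back to *t or *s — the one source consistent with every daughter is *t.
Position 5: Witune has z, Orvikic has y. Orvikic preserves y here (none of its changes turn any other segment into y), so the proto-segment is *y.
Position 6: Witune has e, Orvikic has i. Witune preserves e here (none of its changes turn any other segment into e), so the proto-segment is *e.
The remaining positions agree across the daughters. Check the candidate against every language:
Witune: *vutoye
  vutoye → vudoye   [intervocalic voicing]
  vudoye (rule 2 does not apply)
  vudoye → vudoze   [unconditioned shift]
  giving Witune vudoze.
Orvikic: *vutoye > vutoyi > vusoyi  (by vowel merger, intervocalic lenition)
No other proto-form is consistent with every reflex, so the reconstruction is *vutoye.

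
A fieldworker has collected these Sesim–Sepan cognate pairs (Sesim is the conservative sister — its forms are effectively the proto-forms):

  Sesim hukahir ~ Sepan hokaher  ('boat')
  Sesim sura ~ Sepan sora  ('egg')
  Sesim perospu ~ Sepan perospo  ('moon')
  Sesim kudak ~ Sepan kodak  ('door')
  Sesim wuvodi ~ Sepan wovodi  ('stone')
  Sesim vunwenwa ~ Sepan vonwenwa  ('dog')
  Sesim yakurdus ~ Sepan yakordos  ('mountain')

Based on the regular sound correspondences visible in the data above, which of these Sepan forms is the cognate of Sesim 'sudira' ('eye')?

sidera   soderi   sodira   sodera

sodera

hukahir ~ hokaher, kudak ~ kodak — Sesim u corresponds to Sepan o after a consonant, before a consonant other than r, m, n, p, b, f, v.
hukahir ~ hokaher — Sesim i corresponds to Sepan e after a consonant, before r.
Applying these to Sesim 'sudira':
  sudira → sodira   (u→o after a consonant, before a consonant other than r, m, n, p, b, f, v)
  sodira → sodera   (i→e after a consonant, before r)
So the Sepan cognate is 'sodera'.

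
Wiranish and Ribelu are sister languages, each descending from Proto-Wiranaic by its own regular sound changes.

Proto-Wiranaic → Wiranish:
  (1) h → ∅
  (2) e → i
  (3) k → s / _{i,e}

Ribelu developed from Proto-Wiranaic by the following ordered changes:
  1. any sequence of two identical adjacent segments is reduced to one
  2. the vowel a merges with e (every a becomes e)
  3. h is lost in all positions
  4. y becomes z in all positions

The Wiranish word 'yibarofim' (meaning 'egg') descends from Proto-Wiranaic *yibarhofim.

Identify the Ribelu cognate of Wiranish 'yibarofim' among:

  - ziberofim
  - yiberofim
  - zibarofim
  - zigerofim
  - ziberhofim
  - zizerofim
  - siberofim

Ribelu: *yibarhofim
  yibarhofim (rule 1 does not apply)
  yibarhofim → yiberhofim   [vowel merger]
  yiberhofim → yiberofim   [h-loss]
  yiberofim → ziberofim   [unconditioned shift]
  giving Ribelu ziberofim.
Among the options, 'ziberofim' alone shows every Ribelu change applied in order.

ziberofim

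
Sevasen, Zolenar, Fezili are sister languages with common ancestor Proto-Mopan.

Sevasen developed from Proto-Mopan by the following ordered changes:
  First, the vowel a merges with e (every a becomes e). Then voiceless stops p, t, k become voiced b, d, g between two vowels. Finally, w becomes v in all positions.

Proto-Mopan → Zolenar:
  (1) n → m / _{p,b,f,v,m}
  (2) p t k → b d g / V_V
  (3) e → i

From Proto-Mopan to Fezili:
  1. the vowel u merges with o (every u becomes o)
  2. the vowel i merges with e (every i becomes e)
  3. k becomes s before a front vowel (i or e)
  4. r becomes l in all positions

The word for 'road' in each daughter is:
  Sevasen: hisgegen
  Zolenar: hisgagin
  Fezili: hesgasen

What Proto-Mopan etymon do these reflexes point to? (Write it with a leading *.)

Position 2: Sevasen has i, Zolenar has i, Fezili has e. Sevasen preserves i here (none of its changes turn any other segment into i), so the proto-segment is *i.
Position 7: Sevasen has e, Zolenar has i, Fezili has e. Taking the neighbouring segments as reconstructed: Sevasen e could go back to *a or *e; Zolenar i could go back to *e or *i; Fezili e could go back to *e or *i — the one source consistent with every daughter is *e.
Position 5: Sevasen has e, Zolenar has a, Fezili has a. Zolenar preserves a here (none of its changes turn any other segment into a), so the proto-segment is *a.
This points to *hisgaken. Verify forward in each daughter:
Sevasen: *hisgaken
  hisgaken → hisgeken   [vowel merger]
  hisgeken → hisgegen   [intervocalic voicing]
  hisgegen (rule 3 does not apply)
  giving Sevasen hisgegen.
Zolenar: *hisgaken > hisgagen > hisgagin  (by intervocalic voicing, vowel merger)
Fezili: *hisgaken
  hisgaken (rule 1 does not apply)
  hisgaken → hesgaken   [vowel merger]
  hesgaken → hesgasen   [palatalisation]
  hesgasen (rule 4 does not apply)
  giving Fezili hesgasen.
Only *hisgaken yields all of Sevasen hisgegen, Zolenar hisgagin, Fezili hesgasen.

*hisgaken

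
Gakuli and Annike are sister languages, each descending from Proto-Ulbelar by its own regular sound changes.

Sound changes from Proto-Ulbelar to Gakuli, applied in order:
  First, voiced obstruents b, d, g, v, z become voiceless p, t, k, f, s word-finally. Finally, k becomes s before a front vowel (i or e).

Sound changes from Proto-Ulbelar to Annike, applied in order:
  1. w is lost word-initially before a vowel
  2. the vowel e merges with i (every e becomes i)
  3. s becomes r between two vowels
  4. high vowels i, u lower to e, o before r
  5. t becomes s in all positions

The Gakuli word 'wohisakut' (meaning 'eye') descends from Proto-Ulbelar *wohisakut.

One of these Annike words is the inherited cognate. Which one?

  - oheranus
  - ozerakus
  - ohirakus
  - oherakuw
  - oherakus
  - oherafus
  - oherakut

oherakus

Annike: *wohisakut > ohisakut > ohirakut > oherakut > oherakus  (by glide loss, rhotacism, pre-rhotic lowering, unconditioned shift)
The other candidates each miss or misapply at least one Annike change.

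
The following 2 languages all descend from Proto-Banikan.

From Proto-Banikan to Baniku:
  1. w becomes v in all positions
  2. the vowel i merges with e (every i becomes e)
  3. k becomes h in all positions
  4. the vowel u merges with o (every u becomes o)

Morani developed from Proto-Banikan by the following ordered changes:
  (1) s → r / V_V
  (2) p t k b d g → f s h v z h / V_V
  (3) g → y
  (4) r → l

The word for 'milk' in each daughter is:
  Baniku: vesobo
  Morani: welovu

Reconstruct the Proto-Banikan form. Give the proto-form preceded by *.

Position 3: Baniku has s, Morani has l. Baniku preserves s here (none of its changes turn any other segment into s), so the proto-segment is *s.
Position 1: Baniku has v, Morani has w. Morani preserves w here (none of its changes turn any other segment into w), so the proto-segment is *w.
Position 5: Baniku has b, Morani has v. Baniku preserves b here (none of its changes turn any other segment into b), so the proto-segment is *b.
Continuing position by position gives *wesobu; check it forward:
Baniku: *wesobu
  wesobu → vesobu   [unconditioned shift]
  vesobu (rule 2 does not apply)
  vesobu (rule 3 does not apply)
  vesobu → vesobo   [vowel merger]
  giving Baniku vesobo.
Morani: *wesobu
  wesobu → werobu   [rhotacism]
  werobu → werovu   [intervocalic lenition]
  werovu (rule 3 does not apply)
  werovu → welovu   [unconditioned shift]
  giving Morani welovu.
No other proto-form is consistent with every reflex, so the reconstruction is *wesobu.

*wesobu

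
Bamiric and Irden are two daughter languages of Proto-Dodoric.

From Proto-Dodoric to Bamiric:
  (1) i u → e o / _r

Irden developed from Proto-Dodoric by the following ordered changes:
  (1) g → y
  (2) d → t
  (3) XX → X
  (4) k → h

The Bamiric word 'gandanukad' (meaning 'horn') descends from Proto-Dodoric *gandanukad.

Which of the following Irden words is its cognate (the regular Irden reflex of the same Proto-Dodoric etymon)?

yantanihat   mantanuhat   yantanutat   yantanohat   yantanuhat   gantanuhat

Irden: start from *gandanukad.
  rule 1 (unconditioned shift): gandanukad → yandanukad
  rule 2 (unconditioned shift): yandanukad → yantanukat
  rule 3: no change — yantanukat
  rule 4 (unconditioned shift): yantanukat → yantanuhat
  ⇒ Irden yantanuhat
Among the options, 'yantanuhat' alone shows every Irden change applied in order.

yantanuhat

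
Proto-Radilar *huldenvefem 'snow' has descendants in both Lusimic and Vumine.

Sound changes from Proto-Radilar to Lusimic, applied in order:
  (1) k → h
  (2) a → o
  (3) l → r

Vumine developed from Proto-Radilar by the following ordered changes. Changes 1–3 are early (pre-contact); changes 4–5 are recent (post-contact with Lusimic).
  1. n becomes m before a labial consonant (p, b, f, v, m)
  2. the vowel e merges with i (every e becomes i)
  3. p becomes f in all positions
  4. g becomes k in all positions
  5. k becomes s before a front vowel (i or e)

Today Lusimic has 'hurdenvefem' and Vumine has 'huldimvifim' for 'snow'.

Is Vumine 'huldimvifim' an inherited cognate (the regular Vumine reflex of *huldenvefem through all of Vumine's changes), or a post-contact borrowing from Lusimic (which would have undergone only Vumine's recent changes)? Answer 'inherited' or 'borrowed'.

inherited

If inherited, *huldenvefem would pass through all of Vumine's changes:
Vumine: *huldenvefem > huldemvefem > huldimvifim  (by nasal place assimilation, vowel merger)
If borrowed from Lusimic 'hurdenvefem' after the early changes, it would undergo only the recent ones:
  rule 4 (unconditioned shift): no change (hurdenvefem)
  rule 5 (palatalisation): no change (hurdenvefem)
  ⇒ as a loan: hurdenvefem
Vumine 'huldimvifim' matches the inherited outcome exactly, so it is an inherited cognate, not a loan.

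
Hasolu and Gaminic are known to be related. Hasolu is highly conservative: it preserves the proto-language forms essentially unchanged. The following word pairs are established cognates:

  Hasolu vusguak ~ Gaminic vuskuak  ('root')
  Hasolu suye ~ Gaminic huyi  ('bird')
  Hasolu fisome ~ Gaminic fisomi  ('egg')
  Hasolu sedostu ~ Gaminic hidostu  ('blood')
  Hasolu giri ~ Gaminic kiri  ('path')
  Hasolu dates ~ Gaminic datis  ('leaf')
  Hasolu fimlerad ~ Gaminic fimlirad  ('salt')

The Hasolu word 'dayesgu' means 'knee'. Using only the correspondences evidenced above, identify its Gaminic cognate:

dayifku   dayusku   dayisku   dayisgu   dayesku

dayisku

sedostu ~ hidostu, dates ~ datis — Hasolu e corresponds to Gaminic i after a consonant, before a consonant other than r, m, n, p, b, f, v.
vusguak ~ vuskuak — Hasolu g corresponds to Gaminic k after a consonant, before a back vowel.
Applying these to Hasolu 'dayesgu':
  dayesgu → dayisgu   (e→i after a consonant, before a consonant other than r, m, n, p, b, f, v)
  dayisgu → dayisku   (g→k after a consonant, before a back vowel)
So the Gaminic cognate is 'dayisku'.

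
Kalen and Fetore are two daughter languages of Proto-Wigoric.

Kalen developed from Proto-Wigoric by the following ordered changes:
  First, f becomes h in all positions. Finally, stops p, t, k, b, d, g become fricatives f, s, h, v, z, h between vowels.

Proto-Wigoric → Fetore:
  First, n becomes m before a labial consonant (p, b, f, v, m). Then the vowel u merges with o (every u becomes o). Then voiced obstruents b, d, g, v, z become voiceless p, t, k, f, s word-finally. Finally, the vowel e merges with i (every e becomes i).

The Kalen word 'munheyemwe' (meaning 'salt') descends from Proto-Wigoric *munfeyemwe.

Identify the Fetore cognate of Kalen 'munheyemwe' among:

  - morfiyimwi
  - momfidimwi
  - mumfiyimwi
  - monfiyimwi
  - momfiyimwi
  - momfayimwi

Fetore: start from *munfeyemwe.
  rule 1 (nasal place assimilation): munfeyemwe → mumfeyemwe
  rule 2 (vowel merger): mumfeyemwe → momfeyemwe
  rule 3: no change — momfeyemwe
  rule 4 (vowel merger): momfeyemwe → momfiyimwi
  ⇒ Fetore momfiyimwi
The other candidates each miss or misapply at least one Fetore change.

momfiyimwi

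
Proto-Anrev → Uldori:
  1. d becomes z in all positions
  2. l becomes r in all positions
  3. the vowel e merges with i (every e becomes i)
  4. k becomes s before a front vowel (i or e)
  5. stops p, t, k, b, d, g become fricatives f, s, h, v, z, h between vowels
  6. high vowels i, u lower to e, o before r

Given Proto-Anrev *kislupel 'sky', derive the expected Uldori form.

sisrufer

Uldori: start from *kislupel.
  rule 1: no change — kislupel
  rule 2 (unconditioned shift): kislupel → kisruper
  rule 3 (vowel merger): kisruper → kisrupir
  rule 4 (palatalisation): kisrupir → sisrupir
  rule 5 (intervocalic lenition): sisrupir → sisrufir
  rule 6 (pre-rhotic lowering): sisrufir → sisrufer
  ⇒ Uldori sisrufer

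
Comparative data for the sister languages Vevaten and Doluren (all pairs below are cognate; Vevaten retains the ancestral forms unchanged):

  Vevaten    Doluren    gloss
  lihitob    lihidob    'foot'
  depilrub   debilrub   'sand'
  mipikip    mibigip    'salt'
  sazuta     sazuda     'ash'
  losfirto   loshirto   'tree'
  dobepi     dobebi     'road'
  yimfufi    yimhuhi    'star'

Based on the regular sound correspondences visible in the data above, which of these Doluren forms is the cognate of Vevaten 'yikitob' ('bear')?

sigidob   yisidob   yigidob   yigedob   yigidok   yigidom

yigidob

mipikip ~ mibigip — Vevaten k corresponds to Doluren g between vowels (before a front vowel).
lihitob ~ lihidob — Vevaten t corresponds to Doluren d between vowels (before a back vowel).
Applying these to Vevaten 'yikitob':
  yikitob → yigitob   (k→g between vowels (before a front vowel))
  yigitob → yigidob   (t→d between vowels (before a back vowel))
So the Doluren cognate is 'yigidob'.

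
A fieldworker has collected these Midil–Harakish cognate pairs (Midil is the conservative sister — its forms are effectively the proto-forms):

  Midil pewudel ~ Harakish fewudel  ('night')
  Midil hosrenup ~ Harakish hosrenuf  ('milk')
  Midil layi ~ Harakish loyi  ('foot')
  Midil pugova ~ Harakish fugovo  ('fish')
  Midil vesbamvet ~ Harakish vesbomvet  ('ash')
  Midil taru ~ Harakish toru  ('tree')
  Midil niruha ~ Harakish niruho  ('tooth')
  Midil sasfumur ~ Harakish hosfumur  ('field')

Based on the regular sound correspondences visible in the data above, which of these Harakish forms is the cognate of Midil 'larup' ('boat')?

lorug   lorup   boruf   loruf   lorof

taru ~ toru — Midil a corresponds to Harakish o after a consonant, before r.
hosrenup ~ hosrenuf — Midil p corresponds to Harakish f word-finally.
Applying these to Midil 'larup':
  larup → lorup   (a→o after a consonant, before r)
  lorup → loruf   (p→f word-finally)
So the Harakish cognate is 'loruf'.

loruf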